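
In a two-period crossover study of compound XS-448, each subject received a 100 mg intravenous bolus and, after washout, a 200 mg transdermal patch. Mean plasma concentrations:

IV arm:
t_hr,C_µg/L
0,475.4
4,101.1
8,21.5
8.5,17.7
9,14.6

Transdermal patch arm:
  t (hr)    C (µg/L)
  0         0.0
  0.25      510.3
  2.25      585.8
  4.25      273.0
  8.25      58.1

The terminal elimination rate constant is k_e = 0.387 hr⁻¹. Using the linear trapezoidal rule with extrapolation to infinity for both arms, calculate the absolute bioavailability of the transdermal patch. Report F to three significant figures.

F = 0.974

Trapezoidal AUC_0→9 (IV):
  [0→4]: (475.4+101.1)/2 × 4 = 1153.0
  [4→8]: (101.1+21.5)/2 × 4 = 245.2
  [8→8.5]: (21.5+17.7)/2 × 0.5 = 9.8
  [8.5→9]: (17.7+14.6)/2 × 0.5 = 8.075
  Sum = 1416.075 µg/L·hr
IV tail: 14.6/0.387 = 37.726; AUC_iv,0→∞ = 1416.075 + 37.726 = 1453.801 µg/L·hr
Trapezoidal AUC_0→8.25 (transdermal patch):
  [0→0.25]: (0.0+510.3)/2 × 0.25 = 63.7875
  [0.25→2.25]: (510.3+585.8)/2 × 2 = 1096.1
  [2.25→4.25]: (585.8+273.0)/2 × 2 = 858.8
  [4.25→8.25]: (273.0+58.1)/2 × 4 = 662.2
  Sum = 2680.8875 µg/L·hr
transdermal patch tail: 58.1/0.387 = 150.129; AUC_ev,0→∞ = 2680.8875 + 150.129 = 2831.0165 µg/L·hr
F = (AUC_ev/D_ev)/(AUC_iv/D_iv) = (2831.0165/200)/(1453.801/100) = 14.1551/14.53801 = 0.9737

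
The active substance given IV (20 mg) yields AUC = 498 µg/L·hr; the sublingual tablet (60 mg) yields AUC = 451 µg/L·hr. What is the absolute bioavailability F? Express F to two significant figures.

F = 0.30

F = (AUC_ev / D_ev) / (AUC_iv / D_iv)
  = (451/60) / (498/20)
  = 7.51667 / 24.9 = 0.3019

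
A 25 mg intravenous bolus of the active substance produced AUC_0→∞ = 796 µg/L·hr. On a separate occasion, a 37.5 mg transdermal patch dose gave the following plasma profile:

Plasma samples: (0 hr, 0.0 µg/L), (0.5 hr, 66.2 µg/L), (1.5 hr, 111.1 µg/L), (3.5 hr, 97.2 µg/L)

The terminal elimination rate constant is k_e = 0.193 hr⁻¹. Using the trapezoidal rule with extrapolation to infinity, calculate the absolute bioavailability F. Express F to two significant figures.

F = 0.68

Trapezoidal AUC_0→3.5 (transdermal patch):
  [0→0.5]: (0.0+66.2)/2 × 0.5 = 16.55
  [0.5→1.5]: (66.2+111.1)/2 × 1 = 88.65
  [1.5→3.5]: (111.1+97.2)/2 × 2 = 208.3
  Sum = 313.5 µg/L·hr
Tail: C_last/k_e = 97.2/0.193 = 503.627
AUC_0→∞ (transdermal patch) = 313.5 + 503.627 = 817.127 µg/L·hr
F = (AUC_ev/D_ev)/(AUC_iv/D_iv) = (817.127/37.5)/(796/25) = 21.7901/31.84 = 0.6844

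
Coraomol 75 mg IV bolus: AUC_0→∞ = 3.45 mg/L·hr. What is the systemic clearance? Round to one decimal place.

CL = Dose_iv / AUC_0→∞
   = 75 / 3.45 = 21.7391 L/hr

CL = 21.7 L/hr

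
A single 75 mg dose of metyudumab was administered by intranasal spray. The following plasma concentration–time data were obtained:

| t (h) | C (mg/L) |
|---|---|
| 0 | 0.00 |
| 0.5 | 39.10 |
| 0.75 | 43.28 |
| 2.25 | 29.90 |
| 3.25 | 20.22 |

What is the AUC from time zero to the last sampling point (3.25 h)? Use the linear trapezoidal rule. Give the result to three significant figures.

Trapezoidal AUC_0→3.25:
  [0→0.5]: (0.00+39.10)/2 × 0.5 = 9.775
  [0.5→0.75]: (39.10+43.28)/2 × 0.25 = 10.2975
  [0.75→2.25]: (43.28+29.90)/2 × 1.5 = 54.885
  [2.25→3.25]: (29.90+20.22)/2 × 1 = 25.06
  Sum = 100.0175 mg/L·h

AUC = 100 mg/L·h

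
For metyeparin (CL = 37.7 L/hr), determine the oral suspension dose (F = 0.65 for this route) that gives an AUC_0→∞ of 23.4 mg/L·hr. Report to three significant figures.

Dose = 1360 mg

Dose = CL × AUC_0→∞ / F
     = 37.7 × 23.4 / 0.65 = 1357.2 mg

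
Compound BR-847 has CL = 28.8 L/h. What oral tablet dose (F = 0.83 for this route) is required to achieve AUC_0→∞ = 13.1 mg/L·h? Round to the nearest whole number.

Dose = 455 mg

Dose = CL × AUC_0→∞ / F
     = 28.8 × 13.1 / 0.83 = 454.554 mg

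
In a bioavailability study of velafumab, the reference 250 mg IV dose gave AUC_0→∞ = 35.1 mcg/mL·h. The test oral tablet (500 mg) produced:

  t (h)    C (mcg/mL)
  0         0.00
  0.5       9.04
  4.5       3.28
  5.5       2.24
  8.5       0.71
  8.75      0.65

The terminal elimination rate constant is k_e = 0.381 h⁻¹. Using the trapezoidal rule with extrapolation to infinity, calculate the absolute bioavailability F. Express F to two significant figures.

F = 0.51

Trapezoidal AUC_0→8.75 (oral tablet):
  [0→0.5]: (0.00+9.04)/2 × 0.5 = 2.26
  [0.5→4.5]: (9.04+3.28)/2 × 4 = 24.64
  [4.5→5.5]: (3.28+2.24)/2 × 1 = 2.76
  [5.5→8.5]: (2.24+0.71)/2 × 3 = 4.425
  [8.5→8.75]: (0.71+0.65)/2 × 0.25 = 0.17
  Sum = 34.255 mcg/mL·h
Tail: C_last/k_e = 0.65/0.381 = 1.706
AUC_0→∞ (oral tablet) = 34.255 + 1.706 = 35.961 mcg/mL·h
F = (AUC_ev/D_ev)/(AUC_iv/D_iv) = (35.961/500)/(35.1/250) = 0.071922/0.1404 = 0.5123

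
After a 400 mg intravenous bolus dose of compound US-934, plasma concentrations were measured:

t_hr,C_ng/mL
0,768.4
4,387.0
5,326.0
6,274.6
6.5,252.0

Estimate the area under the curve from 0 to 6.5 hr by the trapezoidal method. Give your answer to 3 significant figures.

AUC = 3100 ng/mL·hr

Trapezoidal AUC_0→6.5:
  [0→4]: (768.4+387.0)/2 × 4 = 2310.8
  [4→5]: (387.0+326.0)/2 × 1 = 356.5
  [5→6]: (326.0+274.6)/2 × 1 = 300.3
  [6→6.5]: (274.6+252.0)/2 × 0.5 = 131.65
  Sum = 3099.25 ng/mL·hr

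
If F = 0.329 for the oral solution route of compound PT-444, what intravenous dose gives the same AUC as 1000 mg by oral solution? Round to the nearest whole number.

Systemic exposure from an extravascular dose = F × D_ev, so the equivalent IV dose is F × D_ev.
D_iv = F × D_ev = 0.329 × 1000 = 329 mg

D_iv = 329 mg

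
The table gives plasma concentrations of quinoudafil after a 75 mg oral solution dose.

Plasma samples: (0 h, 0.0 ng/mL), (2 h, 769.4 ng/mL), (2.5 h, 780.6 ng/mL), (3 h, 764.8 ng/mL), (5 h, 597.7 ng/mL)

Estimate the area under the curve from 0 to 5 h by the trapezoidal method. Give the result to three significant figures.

AUC = 2910 ng/mL·h

Trapezoidal AUC_0→5:
  [0→2]: (0.0+769.4)/2 × 2 = 769.4
  [2→2.5]: (769.4+780.6)/2 × 0.5 = 387.5
  [2.5→3]: (780.6+764.8)/2 × 0.5 = 386.35
  [3→5]: (764.8+597.7)/2 × 2 = 1362.5
  Sum = 2905.75 ng/mL·h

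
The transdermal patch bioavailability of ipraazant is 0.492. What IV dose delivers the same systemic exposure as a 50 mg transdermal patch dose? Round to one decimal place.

Systemic exposure from an extravascular dose = F × D_ev, so the equivalent IV dose is F × D_ev.
D_iv = F × D_ev = 0.492 × 50 = 24.6 mg

D_iv = 24.6 mg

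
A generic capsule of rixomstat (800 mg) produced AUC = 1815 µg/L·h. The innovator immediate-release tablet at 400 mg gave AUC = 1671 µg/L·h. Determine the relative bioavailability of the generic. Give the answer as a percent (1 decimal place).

F_rel = 54.3%

F_rel = (AUC_test/D_test) / (AUC_ref/D_ref)
      = (1815/800) / (1671/400)
      = 2.26875 / 4.1775 = 0.5431 = 54.31%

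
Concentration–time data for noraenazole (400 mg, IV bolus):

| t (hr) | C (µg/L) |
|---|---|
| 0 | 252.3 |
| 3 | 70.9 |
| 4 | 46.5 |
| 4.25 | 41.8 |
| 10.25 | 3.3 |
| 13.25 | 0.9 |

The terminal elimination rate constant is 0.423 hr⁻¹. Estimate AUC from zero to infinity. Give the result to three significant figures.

AUC = 698 µg/L·hr

Trapezoidal AUC_0→13.25:
  [0→3]: (252.3+70.9)/2 × 3 = 484.8
  [3→4]: (70.9+46.5)/2 × 1 = 58.7
  [4→4.25]: (46.5+41.8)/2 × 0.25 = 11.0375
  [4.25→10.25]: (41.8+3.3)/2 × 6 = 135.3
  [10.25→13.25]: (3.3+0.9)/2 × 3 = 6.3
  Sum = 696.1375 µg/L·hr
Extrapolated tail: C_last / k_e = 0.9 / 0.423 = 2.128
AUC_0→∞ = 696.1375 + 2.128 = 698.2655 µg/L·hr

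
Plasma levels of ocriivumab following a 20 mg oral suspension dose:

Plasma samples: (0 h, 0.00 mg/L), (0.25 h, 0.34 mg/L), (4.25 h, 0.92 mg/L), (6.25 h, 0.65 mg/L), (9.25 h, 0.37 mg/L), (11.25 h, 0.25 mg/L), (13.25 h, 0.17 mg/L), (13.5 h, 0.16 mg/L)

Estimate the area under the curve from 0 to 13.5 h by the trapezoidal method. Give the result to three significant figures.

Trapezoidal AUC_0→13.5:
  [0→0.25]: (0.00+0.34)/2 × 0.25 = 0.0425
  [0.25→4.25]: (0.34+0.92)/2 × 4 = 2.52
  [4.25→6.25]: (0.92+0.65)/2 × 2 = 1.57
  [6.25→9.25]: (0.65+0.37)/2 × 3 = 1.53
  [9.25→11.25]: (0.37+0.25)/2 × 2 = 0.62
  [11.25→13.25]: (0.25+0.17)/2 × 2 = 0.42
  [13.25→13.5]: (0.17+0.16)/2 × 0.25 = 0.04125
  Sum = 6.74375 mg/L·h

AUC = 6.74 mg/L·h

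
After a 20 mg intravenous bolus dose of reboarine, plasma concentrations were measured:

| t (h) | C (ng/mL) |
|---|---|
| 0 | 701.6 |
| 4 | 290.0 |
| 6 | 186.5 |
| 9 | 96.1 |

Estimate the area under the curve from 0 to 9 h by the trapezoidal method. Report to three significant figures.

Trapezoidal AUC_0→9:
  [0→4]: (701.6+290.0)/2 × 4 = 1983.2
  [4→6]: (290.0+186.5)/2 × 2 = 476.5
  [6→9]: (186.5+96.1)/2 × 3 = 423.9
  Sum = 2883.6 ng/mL·h

AUC = 2880 ng/mL·h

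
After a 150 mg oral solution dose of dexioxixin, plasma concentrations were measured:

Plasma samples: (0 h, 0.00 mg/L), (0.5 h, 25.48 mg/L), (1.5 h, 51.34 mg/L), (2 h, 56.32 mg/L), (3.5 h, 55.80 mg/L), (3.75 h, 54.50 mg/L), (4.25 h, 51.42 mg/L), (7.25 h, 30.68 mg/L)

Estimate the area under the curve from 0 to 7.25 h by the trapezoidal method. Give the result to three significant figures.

AUC = 319 mg/L·h

Trapezoidal AUC_0→7.25:
  [0→0.5]: (0.00+25.48)/2 × 0.5 = 6.37
  [0.5→1.5]: (25.48+51.34)/2 × 1 = 38.41
  [1.5→2]: (51.34+56.32)/2 × 0.5 = 26.915
  [2→3.5]: (56.32+55.80)/2 × 1.5 = 84.09
  [3.5→3.75]: (55.80+54.50)/2 × 0.25 = 13.7875
  [3.75→4.25]: (54.50+51.42)/2 × 0.5 = 26.48
  [4.25→7.25]: (51.42+30.68)/2 × 3 = 123.15
  Sum = 319.2025 mg/L·h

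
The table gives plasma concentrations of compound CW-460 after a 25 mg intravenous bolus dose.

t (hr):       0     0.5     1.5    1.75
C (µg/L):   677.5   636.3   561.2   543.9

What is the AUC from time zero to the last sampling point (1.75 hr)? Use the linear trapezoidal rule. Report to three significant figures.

AUC = 1070 µg/L·hr

Trapezoidal AUC_0→1.75:
  [0→0.5]: (677.5+636.3)/2 × 0.5 = 328.45
  [0.5→1.5]: (636.3+561.2)/2 × 1 = 598.75
  [1.5→1.75]: (561.2+543.9)/2 × 0.25 = 138.1375
  Sum = 1065.3375 µg/L·hr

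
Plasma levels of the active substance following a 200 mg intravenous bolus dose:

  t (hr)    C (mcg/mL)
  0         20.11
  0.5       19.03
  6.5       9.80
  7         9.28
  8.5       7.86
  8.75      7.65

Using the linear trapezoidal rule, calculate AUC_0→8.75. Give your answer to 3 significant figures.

Trapezoidal AUC_0→8.75:
  [0→0.5]: (20.11+19.03)/2 × 0.5 = 9.785
  [0.5→6.5]: (19.03+9.80)/2 × 6 = 86.49
  [6.5→7]: (9.80+9.28)/2 × 0.5 = 4.77
  [7→8.5]: (9.28+7.86)/2 × 1.5 = 12.855
  [8.5→8.75]: (7.86+7.65)/2 × 0.25 = 1.93875
  Sum = 115.83875 mcg/mL·hr

AUC = 116 mcg/mL·hr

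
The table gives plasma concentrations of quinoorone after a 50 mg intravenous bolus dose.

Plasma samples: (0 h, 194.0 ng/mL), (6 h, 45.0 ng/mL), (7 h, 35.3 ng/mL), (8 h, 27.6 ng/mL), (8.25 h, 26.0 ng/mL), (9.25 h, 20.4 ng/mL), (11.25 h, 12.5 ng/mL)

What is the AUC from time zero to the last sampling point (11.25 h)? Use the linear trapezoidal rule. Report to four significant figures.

AUC = 851.4 ng/mL·h

Trapezoidal AUC_0→11.25:
  [0→6]: (194.0+45.0)/2 × 6 = 717.0
  [6→7]: (45.0+35.3)/2 × 1 = 40.15
  [7→8]: (35.3+27.6)/2 × 1 = 31.45
  [8→8.25]: (27.6+26.0)/2 × 0.25 = 6.7
  [8.25→9.25]: (26.0+20.4)/2 × 1 = 23.2
  [9.25→11.25]: (20.4+12.5)/2 × 2 = 32.9
  Sum = 851.4 ng/mL·h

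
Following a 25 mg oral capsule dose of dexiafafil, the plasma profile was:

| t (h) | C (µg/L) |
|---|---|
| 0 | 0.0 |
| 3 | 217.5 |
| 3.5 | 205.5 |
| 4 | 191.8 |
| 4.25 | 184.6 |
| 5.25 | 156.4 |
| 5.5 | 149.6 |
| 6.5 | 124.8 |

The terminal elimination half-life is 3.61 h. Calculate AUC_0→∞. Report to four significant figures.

Trapezoidal AUC_0→6.5:
  [0→3]: (0.0+217.5)/2 × 3 = 326.25
  [3→3.5]: (217.5+205.5)/2 × 0.5 = 105.75
  [3.5→4]: (205.5+191.8)/2 × 0.5 = 99.325
  [4→4.25]: (191.8+184.6)/2 × 0.25 = 47.05
  [4.25→5.25]: (184.6+156.4)/2 × 1 = 170.5
  [5.25→5.5]: (156.4+149.6)/2 × 0.25 = 38.25
  [5.5→6.5]: (149.6+124.8)/2 × 1 = 137.2
  Sum = 924.325 µg/L·h
k_e = ln2 / t½ = 0.693147 / 3.61 = 0.1920 h^-1
Extrapolated tail: C_last / k_e = 124.8 / 0.192 = 650.000
AUC_0→∞ = 924.325 + 650.000 = 1574.325 µg/L·h

AUC = 1574 µg/L·h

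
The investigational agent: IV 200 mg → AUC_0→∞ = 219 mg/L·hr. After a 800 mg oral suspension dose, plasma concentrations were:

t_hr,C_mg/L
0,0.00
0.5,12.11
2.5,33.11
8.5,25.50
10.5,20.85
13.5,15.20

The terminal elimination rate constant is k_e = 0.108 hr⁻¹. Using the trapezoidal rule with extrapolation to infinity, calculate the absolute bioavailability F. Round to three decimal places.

Trapezoidal AUC_0→13.5 (oral suspension):
  [0→0.5]: (0.00+12.11)/2 × 0.5 = 3.0275
  [0.5→2.5]: (12.11+33.11)/2 × 2 = 45.22
  [2.5→8.5]: (33.11+25.50)/2 × 6 = 175.83
  [8.5→10.5]: (25.50+20.85)/2 × 2 = 46.35
  [10.5→13.5]: (20.85+15.20)/2 × 3 = 54.075
  Sum = 324.5025 mg/L·hr
Tail: C_last/k_e = 15.20/0.108 = 140.741
AUC_0→∞ (oral suspension) = 324.5025 + 140.741 = 465.2435 mg/L·hr
F = (AUC_ev/D_ev)/(AUC_iv/D_iv) = (465.2435/800)/(219/200) = 0.581554/1.095 = 0.5311

F = 0.531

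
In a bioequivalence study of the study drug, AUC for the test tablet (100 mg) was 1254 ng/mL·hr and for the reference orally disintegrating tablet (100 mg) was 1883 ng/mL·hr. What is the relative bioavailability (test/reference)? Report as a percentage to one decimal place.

F_rel = (AUC_test/D_test) / (AUC_ref/D_ref)
      = (1254/100) / (1883/100)
      = 12.54 / 18.83 = 0.6660 = 66.60%

F_rel = 66.6%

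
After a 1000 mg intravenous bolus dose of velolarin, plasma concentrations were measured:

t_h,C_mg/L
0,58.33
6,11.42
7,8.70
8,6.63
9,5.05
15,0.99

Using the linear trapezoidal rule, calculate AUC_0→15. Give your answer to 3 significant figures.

AUC = 251 mg/L·h

Trapezoidal AUC_0→15:
  [0→6]: (58.33+11.42)/2 × 6 = 209.25
  [6→7]: (11.42+8.70)/2 × 1 = 10.06
  [7→8]: (8.70+6.63)/2 × 1 = 7.665
  [8→9]: (6.63+5.05)/2 × 1 = 5.84
  [9→15]: (5.05+0.99)/2 × 6 = 18.12
  Sum = 250.935 mg/L·h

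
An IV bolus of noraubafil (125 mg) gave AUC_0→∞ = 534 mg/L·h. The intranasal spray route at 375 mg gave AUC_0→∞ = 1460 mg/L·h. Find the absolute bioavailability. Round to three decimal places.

F = 0.911

F = (AUC_ev / D_ev) / (AUC_iv / D_iv)
  = (1460/375) / (534/125)
  = 3.89333 / 4.272 = 0.9114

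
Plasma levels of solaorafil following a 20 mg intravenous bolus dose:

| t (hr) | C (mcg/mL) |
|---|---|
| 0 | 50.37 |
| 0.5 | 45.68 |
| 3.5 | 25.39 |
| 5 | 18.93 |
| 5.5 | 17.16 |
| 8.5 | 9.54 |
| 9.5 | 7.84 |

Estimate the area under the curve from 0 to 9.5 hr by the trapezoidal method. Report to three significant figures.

Trapezoidal AUC_0→9.5:
  [0→0.5]: (50.37+45.68)/2 × 0.5 = 24.0125
  [0.5→3.5]: (45.68+25.39)/2 × 3 = 106.605
  [3.5→5]: (25.39+18.93)/2 × 1.5 = 33.24
  [5→5.5]: (18.93+17.16)/2 × 0.5 = 9.0225
  [5.5→8.5]: (17.16+9.54)/2 × 3 = 40.05
  [8.5→9.5]: (9.54+7.84)/2 × 1 = 8.69
  Sum = 221.62 mcg/mL·hr

AUC = 222 mcg/mL·hr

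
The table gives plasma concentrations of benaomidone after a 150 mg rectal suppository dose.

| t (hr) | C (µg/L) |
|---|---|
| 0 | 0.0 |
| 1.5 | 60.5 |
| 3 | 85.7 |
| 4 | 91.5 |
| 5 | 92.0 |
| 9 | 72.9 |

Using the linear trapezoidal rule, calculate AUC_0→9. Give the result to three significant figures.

Trapezoidal AUC_0→9:
  [0→1.5]: (0.0+60.5)/2 × 1.5 = 45.375
  [1.5→3]: (60.5+85.7)/2 × 1.5 = 109.65
  [3→4]: (85.7+91.5)/2 × 1 = 88.6
  [4→5]: (91.5+92.0)/2 × 1 = 91.75
  [5→9]: (92.0+72.9)/2 × 4 = 329.8
  Sum = 665.175 µg/L·hr

AUC = 665 µg/L·hr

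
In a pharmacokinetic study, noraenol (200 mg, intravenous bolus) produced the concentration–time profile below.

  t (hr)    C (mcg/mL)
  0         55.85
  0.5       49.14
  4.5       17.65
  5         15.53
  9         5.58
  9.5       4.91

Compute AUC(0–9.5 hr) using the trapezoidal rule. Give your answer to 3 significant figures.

Trapezoidal AUC_0→9.5:
  [0→0.5]: (55.85+49.14)/2 × 0.5 = 26.2475
  [0.5→4.5]: (49.14+17.65)/2 × 4 = 133.58
  [4.5→5]: (17.65+15.53)/2 × 0.5 = 8.295
  [5→9]: (15.53+5.58)/2 × 4 = 42.22
  [9→9.5]: (5.58+4.91)/2 × 0.5 = 2.6225
  Sum = 212.965 mcg/mL·hr

AUC = 213 mcg/mL·hr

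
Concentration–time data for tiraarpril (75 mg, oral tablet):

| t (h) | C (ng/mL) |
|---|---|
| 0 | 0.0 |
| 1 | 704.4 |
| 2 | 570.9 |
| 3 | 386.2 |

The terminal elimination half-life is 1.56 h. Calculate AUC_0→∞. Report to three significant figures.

Trapezoidal AUC_0→3:
  [0→1]: (0.0+704.4)/2 × 1 = 352.2
  [1→2]: (704.4+570.9)/2 × 1 = 637.65
  [2→3]: (570.9+386.2)/2 × 1 = 478.55
  Sum = 1468.4 ng/mL·h
k_e = ln2 / t½ = 0.693147 / 1.56 = 0.4443 h^-1
Extrapolated tail: C_last / k_e = 386.2 / 0.4443 = 869.233
AUC_0→∞ = 1468.4 + 869.233 = 2337.633 ng/mL·h

AUC = 2340 ng/mL·h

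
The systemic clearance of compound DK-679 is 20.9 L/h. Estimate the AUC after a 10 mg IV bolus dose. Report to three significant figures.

AUC = 0.478 mg/L·h

AUC_0→∞ = Dose_iv / CL
        = 10 / 20.9 = 0.478469 mg/L·h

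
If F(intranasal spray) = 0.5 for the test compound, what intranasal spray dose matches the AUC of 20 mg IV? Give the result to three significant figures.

For equal systemic exposure: F × D_ev = D_iv
D_ev = D_iv / F = 20 / 0.5 = 40 mg

D_intranasal = 40.0 mg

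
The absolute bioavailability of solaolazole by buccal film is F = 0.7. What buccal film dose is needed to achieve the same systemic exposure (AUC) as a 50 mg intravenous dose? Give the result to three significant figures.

For equal systemic exposure: F × D_ev = D_iv
D_ev = D_iv / F = 50 / 0.7 = 71.4286 mg

D_buccal = 71.4 mg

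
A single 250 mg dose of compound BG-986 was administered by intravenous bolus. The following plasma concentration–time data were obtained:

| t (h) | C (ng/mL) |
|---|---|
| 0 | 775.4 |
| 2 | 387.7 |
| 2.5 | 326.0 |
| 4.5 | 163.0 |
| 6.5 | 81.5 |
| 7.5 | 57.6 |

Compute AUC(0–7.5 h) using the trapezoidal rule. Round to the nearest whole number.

Trapezoidal AUC_0→7.5:
  [0→2]: (775.4+387.7)/2 × 2 = 1163.1
  [2→2.5]: (387.7+326.0)/2 × 0.5 = 178.425
  [2.5→4.5]: (326.0+163.0)/2 × 2 = 489.0
  [4.5→6.5]: (163.0+81.5)/2 × 2 = 244.5
  [6.5→7.5]: (81.5+57.6)/2 × 1 = 69.55
  Sum = 2144.575 ng/mL·h

AUC = 2145 ng/mL·h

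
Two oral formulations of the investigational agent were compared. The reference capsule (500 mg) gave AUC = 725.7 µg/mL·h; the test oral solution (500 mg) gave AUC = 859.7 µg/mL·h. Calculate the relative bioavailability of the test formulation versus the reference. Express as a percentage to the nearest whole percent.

F_rel = (AUC_test/D_test) / (AUC_ref/D_ref)
      = (859.7/500) / (725.7/500)
      = 1.7194 / 1.4514 = 1.1846 = 118.46%

F_rel = 118%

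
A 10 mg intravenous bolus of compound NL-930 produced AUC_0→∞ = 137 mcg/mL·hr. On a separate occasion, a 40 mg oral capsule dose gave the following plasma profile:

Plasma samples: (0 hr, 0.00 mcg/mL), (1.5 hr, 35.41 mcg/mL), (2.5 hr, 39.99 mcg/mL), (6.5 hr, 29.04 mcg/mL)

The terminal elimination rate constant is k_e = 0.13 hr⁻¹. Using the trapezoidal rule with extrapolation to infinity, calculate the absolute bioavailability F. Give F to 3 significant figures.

Trapezoidal AUC_0→6.5 (oral capsule):
  [0→1.5]: (0.00+35.41)/2 × 1.5 = 26.5575
  [1.5→2.5]: (35.41+39.99)/2 × 1 = 37.7
  [2.5→6.5]: (39.99+29.04)/2 × 4 = 138.06
  Sum = 202.3175 mcg/mL·hr
Tail: C_last/k_e = 29.04/0.13 = 223.385
AUC_0→∞ (oral capsule) = 202.3175 + 223.385 = 425.7025 mcg/mL·hr
F = (AUC_ev/D_ev)/(AUC_iv/D_iv) = (425.7025/40)/(137/10) = 10.6426/13.7 = 0.7768

F = 0.777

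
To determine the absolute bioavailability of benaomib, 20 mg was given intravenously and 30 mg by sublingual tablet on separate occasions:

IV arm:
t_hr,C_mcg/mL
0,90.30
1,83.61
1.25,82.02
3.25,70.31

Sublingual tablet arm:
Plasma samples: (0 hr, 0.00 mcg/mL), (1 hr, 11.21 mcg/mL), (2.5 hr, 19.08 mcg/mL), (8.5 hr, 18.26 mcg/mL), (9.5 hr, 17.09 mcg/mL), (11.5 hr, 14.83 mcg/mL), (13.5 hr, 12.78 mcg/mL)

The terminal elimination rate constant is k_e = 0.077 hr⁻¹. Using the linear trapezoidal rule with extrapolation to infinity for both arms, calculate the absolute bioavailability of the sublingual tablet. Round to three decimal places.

F = 0.218

Trapezoidal AUC_0→3.25 (IV):
  [0→1]: (90.30+83.61)/2 × 1 = 86.955
  [1→1.25]: (83.61+82.02)/2 × 0.25 = 20.70375
  [1.25→3.25]: (82.02+70.31)/2 × 2 = 152.33
  Sum = 259.98875 mcg/mL·hr
IV tail: 70.31/0.077 = 913.117; AUC_iv,0→∞ = 259.98875 + 913.117 = 1173.10575 mcg/mL·hr
Trapezoidal AUC_0→13.5 (sublingual tablet):
  [0→1]: (0.00+11.21)/2 × 1 = 5.605
  [1→2.5]: (11.21+19.08)/2 × 1.5 = 22.7175
  [2.5→8.5]: (19.08+18.26)/2 × 6 = 112.02
  [8.5→9.5]: (18.26+17.09)/2 × 1 = 17.675
  [9.5→11.5]: (17.09+14.83)/2 × 2 = 31.92
  [11.5→13.5]: (14.83+12.78)/2 × 2 = 27.61
  Sum = 217.5475 mcg/mL·hr
sublingual tablet tail: 12.78/0.077 = 165.974; AUC_ev,0→∞ = 217.5475 + 165.974 = 383.5215 mcg/mL·hr
F = (AUC_ev/D_ev)/(AUC_iv/D_iv) = (383.5215/30)/(1173.10575/20) = 12.78405/58.6553 = 0.2180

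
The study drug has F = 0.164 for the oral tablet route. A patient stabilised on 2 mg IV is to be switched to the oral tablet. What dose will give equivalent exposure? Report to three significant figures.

For equal systemic exposure: F × D_ev = D_iv
D_ev = D_iv / F = 2 / 0.164 = 12.1951 mg

D_oral = 12.2 mg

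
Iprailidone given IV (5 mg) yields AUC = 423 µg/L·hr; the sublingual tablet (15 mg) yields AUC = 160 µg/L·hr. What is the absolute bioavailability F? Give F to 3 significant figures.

F = 0.126

F = (AUC_ev / D_ev) / (AUC_iv / D_iv)
  = (160/15) / (423/5)
  = 10.6667 / 84.6 = 0.1261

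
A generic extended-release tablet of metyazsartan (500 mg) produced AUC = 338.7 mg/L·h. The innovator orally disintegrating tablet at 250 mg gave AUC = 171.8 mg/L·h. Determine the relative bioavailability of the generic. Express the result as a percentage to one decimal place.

F_rel = 98.6%

F_rel = (AUC_test/D_test) / (AUC_ref/D_ref)
      = (338.7/500) / (171.8/250)
      = 0.6774 / 0.6872 = 0.9857 = 98.57%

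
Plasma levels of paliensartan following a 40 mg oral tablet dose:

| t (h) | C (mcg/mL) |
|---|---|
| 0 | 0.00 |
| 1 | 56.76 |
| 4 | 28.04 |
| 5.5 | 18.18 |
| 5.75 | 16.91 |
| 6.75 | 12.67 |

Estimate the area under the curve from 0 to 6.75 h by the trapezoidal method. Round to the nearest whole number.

AUC = 209 mcg/mL·h

Trapezoidal AUC_0→6.75:
  [0→1]: (0.00+56.76)/2 × 1 = 28.38
  [1→4]: (56.76+28.04)/2 × 3 = 127.2
  [4→5.5]: (28.04+18.18)/2 × 1.5 = 34.665
  [5.5→5.75]: (18.18+16.91)/2 × 0.25 = 4.38625
  [5.75→6.75]: (16.91+12.67)/2 × 1 = 14.79
  Sum = 209.42125 mcg/mL·h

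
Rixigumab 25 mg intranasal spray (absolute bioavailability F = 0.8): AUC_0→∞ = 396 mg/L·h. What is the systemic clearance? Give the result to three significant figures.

CL = 0.0505 L/h

CL = F × Dose / AUC_0→∞
   = 0.8 × 25 / 396 = 0.0505051 L/h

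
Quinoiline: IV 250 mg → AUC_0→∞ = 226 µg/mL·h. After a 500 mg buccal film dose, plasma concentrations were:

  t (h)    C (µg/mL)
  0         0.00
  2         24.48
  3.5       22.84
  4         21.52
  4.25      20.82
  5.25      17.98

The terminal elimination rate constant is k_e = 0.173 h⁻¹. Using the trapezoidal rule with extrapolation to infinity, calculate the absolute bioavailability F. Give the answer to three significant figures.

Trapezoidal AUC_0→5.25 (buccal film):
  [0→2]: (0.00+24.48)/2 × 2 = 24.48
  [2→3.5]: (24.48+22.84)/2 × 1.5 = 35.49
  [3.5→4]: (22.84+21.52)/2 × 0.5 = 11.09
  [4→4.25]: (21.52+20.82)/2 × 0.25 = 5.2925
  [4.25→5.25]: (20.82+17.98)/2 × 1 = 19.4
  Sum = 95.7525 µg/mL·h
Tail: C_last/k_e = 17.98/0.173 = 103.931
AUC_0→∞ (buccal film) = 95.7525 + 103.931 = 199.6835 µg/mL·h
F = (AUC_ev/D_ev)/(AUC_iv/D_iv) = (199.6835/500)/(226/250) = 0.399367/0.904 = 0.4418

F = 0.442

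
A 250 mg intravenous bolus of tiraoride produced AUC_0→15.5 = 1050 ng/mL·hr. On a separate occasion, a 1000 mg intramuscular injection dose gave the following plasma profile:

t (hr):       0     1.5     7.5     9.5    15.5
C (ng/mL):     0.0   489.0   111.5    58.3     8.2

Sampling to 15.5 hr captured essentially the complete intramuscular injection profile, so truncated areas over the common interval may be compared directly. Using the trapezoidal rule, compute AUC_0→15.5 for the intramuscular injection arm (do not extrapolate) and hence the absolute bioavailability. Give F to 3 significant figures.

F = 0.604

Trapezoidal AUC_0→15.5 (intramuscular injection):
  [0→1.5]: (0.0+489.0)/2 × 1.5 = 366.75
  [1.5→7.5]: (489.0+111.5)/2 × 6 = 1801.5
  [7.5→9.5]: (111.5+58.3)/2 × 2 = 169.8
  [9.5→15.5]: (58.3+8.2)/2 × 6 = 199.5
  Sum = 2537.55 ng/mL·hr
F = (AUC_ev/D_ev)/(AUC_iv/D_iv) = (2537.55/1000)/(1050/250) = 2.53755/4.2 = 0.6042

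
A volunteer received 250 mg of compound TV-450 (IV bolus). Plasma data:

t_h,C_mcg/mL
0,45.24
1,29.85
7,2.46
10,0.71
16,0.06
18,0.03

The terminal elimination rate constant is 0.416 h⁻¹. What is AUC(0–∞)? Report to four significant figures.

Trapezoidal AUC_0→18:
  [0→1]: (45.24+29.85)/2 × 1 = 37.545
  [1→7]: (29.85+2.46)/2 × 6 = 96.93
  [7→10]: (2.46+0.71)/2 × 3 = 4.755
  [10→16]: (0.71+0.06)/2 × 6 = 2.31
  [16→18]: (0.06+0.03)/2 × 2 = 0.09
  Sum = 141.63 mcg/mL·h
Extrapolated tail: C_last / k_e = 0.03 / 0.416 = 0.072
AUC_0→∞ = 141.63 + 0.072 = 141.702 mcg/mL·h

AUC = 141.7 mcg/mL·h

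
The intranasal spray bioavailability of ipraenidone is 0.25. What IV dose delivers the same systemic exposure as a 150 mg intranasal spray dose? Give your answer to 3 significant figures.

Systemic exposure from an extravascular dose = F × D_ev, so the equivalent IV dose is F × D_ev.
D_iv = F × D_ev = 0.25 × 150 = 37.5 mg

D_iv = 37.5 mg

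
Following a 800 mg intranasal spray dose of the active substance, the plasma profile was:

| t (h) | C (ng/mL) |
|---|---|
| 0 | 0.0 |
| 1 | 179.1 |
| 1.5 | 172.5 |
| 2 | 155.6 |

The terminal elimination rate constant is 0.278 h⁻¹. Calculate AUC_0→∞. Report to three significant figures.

Trapezoidal AUC_0→2:
  [0→1]: (0.0+179.1)/2 × 1 = 89.55
  [1→1.5]: (179.1+172.5)/2 × 0.5 = 87.9
  [1.5→2]: (172.5+155.6)/2 × 0.5 = 82.025
  Sum = 259.475 ng/mL·h
Extrapolated tail: C_last / k_e = 155.6 / 0.278 = 559.712
AUC_0→∞ = 259.475 + 559.712 = 819.187 ng/mL·h

AUC = 819 ng/mL·h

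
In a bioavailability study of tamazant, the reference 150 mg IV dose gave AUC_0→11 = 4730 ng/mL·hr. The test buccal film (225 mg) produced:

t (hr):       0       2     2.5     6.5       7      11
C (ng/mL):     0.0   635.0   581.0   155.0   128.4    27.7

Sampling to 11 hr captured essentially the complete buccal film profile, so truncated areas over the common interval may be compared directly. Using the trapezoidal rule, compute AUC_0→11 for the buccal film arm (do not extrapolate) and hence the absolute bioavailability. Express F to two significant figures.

Trapezoidal AUC_0→11 (buccal film):
  [0→2]: (0.0+635.0)/2 × 2 = 635.0
  [2→2.5]: (635.0+581.0)/2 × 0.5 = 304.0
  [2.5→6.5]: (581.0+155.0)/2 × 4 = 1472.0
  [6.5→7]: (155.0+128.4)/2 × 0.5 = 70.85
  [7→11]: (128.4+27.7)/2 × 4 = 312.2
  Sum = 2794.05 ng/mL·hr
F = (AUC_ev/D_ev)/(AUC_iv/D_iv) = (2794.05/225)/(4730/150) = 12.418/31.5333 = 0.3938

F = 0.39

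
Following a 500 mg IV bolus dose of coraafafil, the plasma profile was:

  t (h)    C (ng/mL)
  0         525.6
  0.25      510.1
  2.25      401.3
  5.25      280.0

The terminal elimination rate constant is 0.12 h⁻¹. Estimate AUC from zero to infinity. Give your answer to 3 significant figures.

Trapezoidal AUC_0→5.25:
  [0→0.25]: (525.6+510.1)/2 × 0.25 = 129.4625
  [0.25→2.25]: (510.1+401.3)/2 × 2 = 911.4
  [2.25→5.25]: (401.3+280.0)/2 × 3 = 1021.95
  Sum = 2062.8125 ng/mL·h
Extrapolated tail: C_last / k_e = 280.0 / 0.12 = 2333.333
AUC_0→∞ = 2062.8125 + 2333.333 = 4396.1455 ng/mL·h

AUC = 4400 ng/mL·h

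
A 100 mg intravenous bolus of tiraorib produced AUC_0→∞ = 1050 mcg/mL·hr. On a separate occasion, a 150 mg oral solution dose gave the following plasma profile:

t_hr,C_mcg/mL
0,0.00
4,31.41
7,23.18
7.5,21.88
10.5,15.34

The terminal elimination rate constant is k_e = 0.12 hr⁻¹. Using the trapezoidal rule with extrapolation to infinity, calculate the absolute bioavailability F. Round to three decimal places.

F = 0.216

Trapezoidal AUC_0→10.5 (oral solution):
  [0→4]: (0.00+31.41)/2 × 4 = 62.82
  [4→7]: (31.41+23.18)/2 × 3 = 81.885
  [7→7.5]: (23.18+21.88)/2 × 0.5 = 11.265
  [7.5→10.5]: (21.88+15.34)/2 × 3 = 55.83
  Sum = 211.8 mcg/mL·hr
Tail: C_last/k_e = 15.34/0.12 = 127.833
AUC_0→∞ (oral solution) = 211.8 + 127.833 = 339.633 mcg/mL·hr
F = (AUC_ev/D_ev)/(AUC_iv/D_iv) = (339.633/150)/(1050/100) = 2.26422/10.5 = 0.2156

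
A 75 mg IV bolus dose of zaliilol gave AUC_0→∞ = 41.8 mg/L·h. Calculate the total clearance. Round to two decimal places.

CL = Dose_iv / AUC_0→∞
   = 75 / 41.8 = 1.79426 L/h

CL = 1.79 L/h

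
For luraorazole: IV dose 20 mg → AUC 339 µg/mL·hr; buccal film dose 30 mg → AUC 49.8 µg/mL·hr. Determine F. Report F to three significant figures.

F = (AUC_ev / D_ev) / (AUC_iv / D_iv)
  = (49.8/30) / (339/20)
  = 1.66 / 16.95 = 0.0979

F = 0.0979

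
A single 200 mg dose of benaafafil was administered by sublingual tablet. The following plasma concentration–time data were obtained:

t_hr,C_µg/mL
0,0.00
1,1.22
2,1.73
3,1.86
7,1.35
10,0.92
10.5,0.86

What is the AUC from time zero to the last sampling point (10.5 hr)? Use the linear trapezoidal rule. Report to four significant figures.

Trapezoidal AUC_0→10.5:
  [0→1]: (0.00+1.22)/2 × 1 = 0.61
  [1→2]: (1.22+1.73)/2 × 1 = 1.475
  [2→3]: (1.73+1.86)/2 × 1 = 1.795
  [3→7]: (1.86+1.35)/2 × 4 = 6.42
  [7→10]: (1.35+0.92)/2 × 3 = 3.405
  [10→10.5]: (0.92+0.86)/2 × 0.5 = 0.445
  Sum = 14.15 µg/mL·hr

AUC = 14.15 µg/mL·hr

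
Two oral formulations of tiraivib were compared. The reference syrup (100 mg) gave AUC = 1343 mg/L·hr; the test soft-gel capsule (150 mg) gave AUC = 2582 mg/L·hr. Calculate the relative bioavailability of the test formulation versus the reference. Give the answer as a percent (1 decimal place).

F_rel = (AUC_test/D_test) / (AUC_ref/D_ref)
      = (2582/150) / (1343/100)
      = 17.2133 / 13.43 = 1.2817 = 128.17%

F_rel = 128.2%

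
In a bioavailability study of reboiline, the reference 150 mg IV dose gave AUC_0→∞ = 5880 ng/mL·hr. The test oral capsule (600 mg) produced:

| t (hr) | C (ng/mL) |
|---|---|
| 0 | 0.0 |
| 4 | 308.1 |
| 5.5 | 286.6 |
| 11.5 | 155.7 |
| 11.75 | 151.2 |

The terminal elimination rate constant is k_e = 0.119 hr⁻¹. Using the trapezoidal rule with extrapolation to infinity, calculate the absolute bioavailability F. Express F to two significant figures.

F = 0.16

Trapezoidal AUC_0→11.75 (oral capsule):
  [0→4]: (0.0+308.1)/2 × 4 = 616.2
  [4→5.5]: (308.1+286.6)/2 × 1.5 = 446.025
  [5.5→11.5]: (286.6+155.7)/2 × 6 = 1326.9
  [11.5→11.75]: (155.7+151.2)/2 × 0.25 = 38.3625
  Sum = 2427.4875 ng/mL·hr
Tail: C_last/k_e = 151.2/0.119 = 1270.588
AUC_0→∞ (oral capsule) = 2427.4875 + 1270.588 = 3698.0755 ng/mL·hr
F = (AUC_ev/D_ev)/(AUC_iv/D_iv) = (3698.0755/600)/(5880/150) = 6.16346/39.2 = 0.1572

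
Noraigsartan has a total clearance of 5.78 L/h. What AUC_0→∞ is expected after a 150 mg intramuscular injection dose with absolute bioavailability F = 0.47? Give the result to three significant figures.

AUC_0→∞ = F × Dose / CL
        = 0.47 × 150 / 5.78 = 12.1972 mg/L·h

AUC = 12.2 mg/L·h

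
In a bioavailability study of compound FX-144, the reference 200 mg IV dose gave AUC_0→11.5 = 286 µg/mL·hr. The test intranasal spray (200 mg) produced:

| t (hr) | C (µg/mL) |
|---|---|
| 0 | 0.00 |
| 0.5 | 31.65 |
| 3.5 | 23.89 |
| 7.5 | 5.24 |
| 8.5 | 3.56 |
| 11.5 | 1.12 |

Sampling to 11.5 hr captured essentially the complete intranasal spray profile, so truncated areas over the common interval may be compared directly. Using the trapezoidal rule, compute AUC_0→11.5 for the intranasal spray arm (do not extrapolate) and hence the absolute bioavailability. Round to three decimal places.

Trapezoidal AUC_0→11.5 (intranasal spray):
  [0→0.5]: (0.00+31.65)/2 × 0.5 = 7.9125
  [0.5→3.5]: (31.65+23.89)/2 × 3 = 83.31
  [3.5→7.5]: (23.89+5.24)/2 × 4 = 58.26
  [7.5→8.5]: (5.24+3.56)/2 × 1 = 4.4
  [8.5→11.5]: (3.56+1.12)/2 × 3 = 7.02
  Sum = 160.9025 µg/mL·hr
F = (AUC_ev/D_ev)/(AUC_iv/D_iv) = (160.9025/200)/(286/200) = 0.8045125/1.43 = 0.5626

F = 0.563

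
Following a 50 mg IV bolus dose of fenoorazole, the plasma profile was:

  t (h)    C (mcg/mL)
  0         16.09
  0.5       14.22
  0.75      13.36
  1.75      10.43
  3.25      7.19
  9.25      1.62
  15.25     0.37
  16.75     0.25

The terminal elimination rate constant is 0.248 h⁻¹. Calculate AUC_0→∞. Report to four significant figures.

AUC = 70.01 mcg/mL·h

Trapezoidal AUC_0→16.75:
  [0→0.5]: (16.09+14.22)/2 × 0.5 = 7.5775
  [0.5→0.75]: (14.22+13.36)/2 × 0.25 = 3.4475
  [0.75→1.75]: (13.36+10.43)/2 × 1 = 11.895
  [1.75→3.25]: (10.43+7.19)/2 × 1.5 = 13.215
  [3.25→9.25]: (7.19+1.62)/2 × 6 = 26.43
  [9.25→15.25]: (1.62+0.37)/2 × 6 = 5.97
  [15.25→16.75]: (0.37+0.25)/2 × 1.5 = 0.465
  Sum = 69.0 mcg/mL·h
Extrapolated tail: C_last / k_e = 0.25 / 0.248 = 1.008
AUC_0→∞ = 69.0 + 1.008 = 70.008 mcg/mL·h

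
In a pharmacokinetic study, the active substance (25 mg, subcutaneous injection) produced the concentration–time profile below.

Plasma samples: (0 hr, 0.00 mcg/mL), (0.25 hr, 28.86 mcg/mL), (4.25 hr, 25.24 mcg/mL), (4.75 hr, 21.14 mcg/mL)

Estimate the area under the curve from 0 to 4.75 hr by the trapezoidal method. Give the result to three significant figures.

AUC = 123 mcg/mL·hr

Trapezoidal AUC_0→4.75:
  [0→0.25]: (0.00+28.86)/2 × 0.25 = 3.6075
  [0.25→4.25]: (28.86+25.24)/2 × 4 = 108.2
  [4.25→4.75]: (25.24+21.14)/2 × 0.5 = 11.595
  Sum = 123.4025 mcg/mL·hr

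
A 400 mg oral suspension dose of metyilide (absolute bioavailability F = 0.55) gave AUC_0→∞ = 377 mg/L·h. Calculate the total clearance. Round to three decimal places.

CL = F × Dose / AUC_0→∞
   = 0.55 × 400 / 377 = 0.583554 L/h

CL = 0.584 L/h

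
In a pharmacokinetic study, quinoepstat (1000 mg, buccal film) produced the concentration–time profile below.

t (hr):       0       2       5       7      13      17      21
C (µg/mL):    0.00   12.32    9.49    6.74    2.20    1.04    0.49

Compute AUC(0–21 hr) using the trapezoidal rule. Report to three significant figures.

AUC = 97.6 µg/mL·hr

Trapezoidal AUC_0→21:
  [0→2]: (0.00+12.32)/2 × 2 = 12.32
  [2→5]: (12.32+9.49)/2 × 3 = 32.715
  [5→7]: (9.49+6.74)/2 × 2 = 16.23
  [7→13]: (6.74+2.20)/2 × 6 = 26.82
  [13→17]: (2.20+1.04)/2 × 4 = 6.48
  [17→21]: (1.04+0.49)/2 × 4 = 3.06
  Sum = 97.625 µg/mL·hr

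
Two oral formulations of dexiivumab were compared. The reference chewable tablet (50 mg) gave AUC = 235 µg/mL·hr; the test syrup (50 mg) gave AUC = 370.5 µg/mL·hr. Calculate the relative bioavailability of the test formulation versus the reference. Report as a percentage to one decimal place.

F_rel = (AUC_test/D_test) / (AUC_ref/D_ref)
      = (370.5/50) / (235/50)
      = 7.41 / 4.7 = 1.5766 = 157.66%

F_rel = 157.7%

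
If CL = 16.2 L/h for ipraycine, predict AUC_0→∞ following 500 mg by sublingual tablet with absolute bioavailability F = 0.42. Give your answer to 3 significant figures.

AUC_0→∞ = F × Dose / CL
        = 0.42 × 500 / 16.2 = 12.963 mg/L·h

AUC = 13.0 mg/L·h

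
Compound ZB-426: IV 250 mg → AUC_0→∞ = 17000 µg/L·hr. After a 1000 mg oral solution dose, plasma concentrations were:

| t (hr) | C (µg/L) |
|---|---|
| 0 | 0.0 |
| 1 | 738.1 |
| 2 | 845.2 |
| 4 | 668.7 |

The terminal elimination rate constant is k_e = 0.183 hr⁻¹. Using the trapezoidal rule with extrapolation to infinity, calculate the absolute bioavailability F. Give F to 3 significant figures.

Trapezoidal AUC_0→4 (oral solution):
  [0→1]: (0.0+738.1)/2 × 1 = 369.05
  [1→2]: (738.1+845.2)/2 × 1 = 791.65
  [2→4]: (845.2+668.7)/2 × 2 = 1513.9
  Sum = 2674.6 µg/L·hr
Tail: C_last/k_e = 668.7/0.183 = 3654.098
AUC_0→∞ (oral solution) = 2674.6 + 3654.098 = 6328.698 µg/L·hr
F = (AUC_ev/D_ev)/(AUC_iv/D_iv) = (6328.698/1000)/(17000/250) = 6.328698/68 = 0.0931

F = 0.0931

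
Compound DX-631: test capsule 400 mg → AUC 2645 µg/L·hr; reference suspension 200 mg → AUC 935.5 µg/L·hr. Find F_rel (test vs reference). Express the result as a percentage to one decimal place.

F_rel = (AUC_test/D_test) / (AUC_ref/D_ref)
      = (2645/400) / (935.5/200)
      = 6.6125 / 4.6775 = 1.4137 = 141.37%

F_rel = 141.4%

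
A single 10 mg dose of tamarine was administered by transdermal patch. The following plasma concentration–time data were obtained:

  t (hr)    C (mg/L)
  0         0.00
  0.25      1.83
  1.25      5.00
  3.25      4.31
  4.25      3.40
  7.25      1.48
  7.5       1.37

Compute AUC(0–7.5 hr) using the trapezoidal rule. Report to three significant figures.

Trapezoidal AUC_0→7.5:
  [0→0.25]: (0.00+1.83)/2 × 0.25 = 0.22875
  [0.25→1.25]: (1.83+5.00)/2 × 1 = 3.415
  [1.25→3.25]: (5.00+4.31)/2 × 2 = 9.31
  [3.25→4.25]: (4.31+3.40)/2 × 1 = 3.855
  [4.25→7.25]: (3.40+1.48)/2 × 3 = 7.32
  [7.25→7.5]: (1.48+1.37)/2 × 0.25 = 0.35625
  Sum = 24.485 mg/L·hr

AUC = 24.5 mg/L·hr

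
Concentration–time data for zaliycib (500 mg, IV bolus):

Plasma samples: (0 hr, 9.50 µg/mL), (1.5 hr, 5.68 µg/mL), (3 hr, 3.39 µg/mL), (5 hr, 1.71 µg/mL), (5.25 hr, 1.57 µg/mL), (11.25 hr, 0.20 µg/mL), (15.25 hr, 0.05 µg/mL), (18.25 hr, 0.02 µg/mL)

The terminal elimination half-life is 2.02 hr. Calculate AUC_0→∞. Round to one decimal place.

Trapezoidal AUC_0→18.25:
  [0→1.5]: (9.50+5.68)/2 × 1.5 = 11.385
  [1.5→3]: (5.68+3.39)/2 × 1.5 = 6.8025
  [3→5]: (3.39+1.71)/2 × 2 = 5.1
  [5→5.25]: (1.71+1.57)/2 × 0.25 = 0.41
  [5.25→11.25]: (1.57+0.20)/2 × 6 = 5.31
  [11.25→15.25]: (0.20+0.05)/2 × 4 = 0.5
  [15.25→18.25]: (0.05+0.02)/2 × 3 = 0.105
  Sum = 29.6125 µg/mL·hr
k_e = ln2 / t½ = 0.693147 / 2.02 = 0.3431 hr^-1
Extrapolated tail: C_last / k_e = 0.02 / 0.3431 = 0.058
AUC_0→∞ = 29.6125 + 0.058 = 29.6705 µg/mL·hr

AUC = 29.7 µg/mL·hr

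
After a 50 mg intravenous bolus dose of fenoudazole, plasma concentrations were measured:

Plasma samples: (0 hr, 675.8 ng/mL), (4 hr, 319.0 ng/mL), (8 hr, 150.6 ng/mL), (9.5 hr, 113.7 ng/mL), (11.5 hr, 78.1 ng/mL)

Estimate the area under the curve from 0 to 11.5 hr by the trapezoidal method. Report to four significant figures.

AUC = 3319 ng/mL·hr

Trapezoidal AUC_0→11.5:
  [0→4]: (675.8+319.0)/2 × 4 = 1989.6
  [4→8]: (319.0+150.6)/2 × 4 = 939.2
  [8→9.5]: (150.6+113.7)/2 × 1.5 = 198.225
  [9.5→11.5]: (113.7+78.1)/2 × 2 = 191.8
  Sum = 3318.825 ng/mL·hr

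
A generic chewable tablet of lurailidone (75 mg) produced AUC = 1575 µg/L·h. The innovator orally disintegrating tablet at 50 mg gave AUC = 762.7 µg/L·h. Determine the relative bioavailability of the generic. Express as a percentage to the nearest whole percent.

F_rel = 138%

F_rel = (AUC_test/D_test) / (AUC_ref/D_ref)
      = (1575/75) / (762.7/50)
      = 21 / 15.254 = 1.3767 = 137.67%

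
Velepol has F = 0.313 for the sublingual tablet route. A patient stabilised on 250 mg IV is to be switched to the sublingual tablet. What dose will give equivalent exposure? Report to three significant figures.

For equal systemic exposure: F × D_ev = D_iv
D_ev = D_iv / F = 250 / 0.313 = 798.722 mg

D_sublingual = 799 mg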